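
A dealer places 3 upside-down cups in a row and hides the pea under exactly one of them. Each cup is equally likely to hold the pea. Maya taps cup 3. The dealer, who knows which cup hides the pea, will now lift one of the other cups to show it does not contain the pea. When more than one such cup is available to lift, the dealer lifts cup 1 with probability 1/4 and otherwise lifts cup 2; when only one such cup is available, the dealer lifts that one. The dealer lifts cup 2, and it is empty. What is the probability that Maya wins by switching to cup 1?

Apply Bayes' rule, conditioning on where the pea actually is.
If it is under cup 1 (prior 1/3): only cup 2 is available, probability 1; weight (1/3)·1 = 1/3.
If it is under cup 2 (prior 1/3): the dealer opened cup 2, so this case is ruled out; weight (1/3)·0 = 0.
If it is under cup 3 (prior 1/3): cup 1 is available but not opened, probability 3/4; weight (1/3)·(3/4) = 1/4.
The weights sum to 7/12.
So P(the pea under cup 1 | the dealer opened cup 2) = (1/3) / (7/12) = 4/7.

4/7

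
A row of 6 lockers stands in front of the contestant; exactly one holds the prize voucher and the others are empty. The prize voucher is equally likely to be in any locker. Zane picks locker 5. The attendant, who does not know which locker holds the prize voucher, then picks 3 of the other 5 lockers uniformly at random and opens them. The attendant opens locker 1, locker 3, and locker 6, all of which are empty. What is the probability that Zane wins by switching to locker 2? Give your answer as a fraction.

1/3

Apply Bayes' rule, conditioning on where the prize voucher actually is.
If it is in any of lockers 1, 3, and 6 (prior 1/6 each): that locker was opened and seen not to hold the prize — ruled out; weight (1/6)·0 = 0 each.
If it is in any of lockers 2, 4, and 5 (prior 1/6 each): the attendant picks exactly this set with probability 1/10 regardless, and none is the prize; weight (1/6)·(1/10) = 1/60 each.
The weights sum to 1/20.
So P(the prize voucher in locker 2 | the attendant opened locker 1, locker 3, and locker 6) = (1/60) / (1/20) = 1/3.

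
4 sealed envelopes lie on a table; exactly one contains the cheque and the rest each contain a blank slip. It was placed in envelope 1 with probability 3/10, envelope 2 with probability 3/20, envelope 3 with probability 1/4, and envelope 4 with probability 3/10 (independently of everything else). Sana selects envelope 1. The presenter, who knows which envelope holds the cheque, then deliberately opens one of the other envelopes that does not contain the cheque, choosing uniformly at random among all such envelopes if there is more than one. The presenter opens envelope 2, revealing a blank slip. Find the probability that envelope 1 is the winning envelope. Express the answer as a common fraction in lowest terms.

4/15

Consider each possible location of the cheque in turn.
If it is in envelope 1 (prior 3/10): the presenter has 3 equally likely choices, so probability 1/3; weight (3/10)·(1/3) = 1/10.
If it is in envelope 2 (prior 3/20): the presenter opened envelope 2, so this case is ruled out; weight (3/20)·0 = 0.
If it is in envelope 3 (prior 1/4): the presenter has 2 equally likely choices, so probability 1/2; weight (1/4)·(1/2) = 1/8.
If it is in envelope 4 (prior 3/10): the presenter has 2 equally likely choices, so probability 1/2; weight (3/10)·(1/2) = 3/20.
The weights sum to 3/8.
So P(the cheque in envelope 1 | the presenter opened envelope 2) = (1/10) / (3/8) = 4/15.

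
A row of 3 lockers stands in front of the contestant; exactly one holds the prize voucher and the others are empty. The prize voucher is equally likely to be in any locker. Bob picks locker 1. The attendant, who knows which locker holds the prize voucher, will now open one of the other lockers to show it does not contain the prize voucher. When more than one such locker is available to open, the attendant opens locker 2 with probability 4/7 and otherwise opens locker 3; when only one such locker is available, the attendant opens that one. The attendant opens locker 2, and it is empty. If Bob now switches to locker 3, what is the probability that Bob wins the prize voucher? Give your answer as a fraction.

Condition on the true location of the prize voucher.
If it is in locker 1 (prior 1/3): locker 2 is available, opened with probability 4/7; weight (1/3)·(4/7) = 4/21.
If it is in locker 2 (prior 1/3): the attendant opened locker 2, so this case is ruled out; weight (1/3)·0 = 0.
If it is in locker 3 (prior 1/3): only locker 2 is available, probability 1; weight (1/3)·1 = 1/3.
The weights sum to 11/21.
So P(the prize voucher in locker 3 | the attendant opened locker 2) = (1/3) / (11/21) = 7/11.

7/11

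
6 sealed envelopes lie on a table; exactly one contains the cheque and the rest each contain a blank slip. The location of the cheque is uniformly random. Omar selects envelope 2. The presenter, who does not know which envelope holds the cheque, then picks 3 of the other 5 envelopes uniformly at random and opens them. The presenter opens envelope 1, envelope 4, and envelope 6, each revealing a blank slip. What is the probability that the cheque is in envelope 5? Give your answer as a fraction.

1/3

Apply Bayes' rule, conditioning on where the cheque actually is.
If it is in any of envelopes 1, 4, and 6 (prior 1/6 each): that envelope was opened and seen not to hold the prize — ruled out; weight (1/6)·0 = 0 each.
If it is in any of envelopes 2, 3, and 5 (prior 1/6 each): the presenter picks exactly this set with probability 1/10 regardless, and none is the prize; weight (1/6)·(1/10) = 1/60 each.
The weights sum to 1/20.
So P(the cheque in envelope 5 | the presenter opened envelope 1, envelope 4, and envelope 6) = (1/60) / (1/20) = 1/3.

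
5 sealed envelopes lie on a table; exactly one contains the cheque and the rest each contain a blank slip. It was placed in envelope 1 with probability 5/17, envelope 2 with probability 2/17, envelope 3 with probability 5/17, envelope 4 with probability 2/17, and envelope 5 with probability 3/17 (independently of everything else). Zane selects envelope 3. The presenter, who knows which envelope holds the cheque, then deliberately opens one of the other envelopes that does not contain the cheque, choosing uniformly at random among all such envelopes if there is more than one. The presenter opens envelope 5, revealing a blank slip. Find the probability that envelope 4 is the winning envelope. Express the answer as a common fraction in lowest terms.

8/51

Consider each possible location of the cheque in turn.
If it is in envelope 1 (prior 5/17): the presenter has 3 equally likely choices, so probability 1/3; weight (5/17)·(1/3) = 5/51.
If it is in either of envelopes 2 and 4 (prior 2/17 each): the presenter has 3 equally likely choices, so probability 1/3; weight (2/17)·(1/3) = 2/51 each.
If it is in envelope 3 (prior 5/17): the presenter has 4 equally likely choices, so probability 1/4; weight (5/17)·(1/4) = 5/68.
If it is in envelope 5 (prior 3/17): the presenter opened envelope 5, so this case is ruled out; weight (3/17)·0 = 0.
The weights sum to 1/4.
So P(the cheque in envelope 4 | the presenter opened envelope 5) = (2/51) / (1/4) = 8/51.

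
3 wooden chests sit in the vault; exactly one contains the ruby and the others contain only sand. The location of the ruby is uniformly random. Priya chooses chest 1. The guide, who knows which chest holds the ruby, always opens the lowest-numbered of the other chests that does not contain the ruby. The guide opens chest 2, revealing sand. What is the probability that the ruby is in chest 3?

Consider each possible location of the ruby in turn.
If it is in either of chests 1 and 3 (prior 1/3 each): chest 2 is the lowest-numbered option available, probability 1; weight (1/3)·1 = 1/3 each.
If it is in chest 2 (prior 1/3): the guide opened chest 2, so this case is ruled out; weight (1/3)·0 = 0.
The weights sum to 2/3.
So P(the ruby in chest 3 | the guide opened chest 2) = (1/3) / (2/3) = 1/2.

1/2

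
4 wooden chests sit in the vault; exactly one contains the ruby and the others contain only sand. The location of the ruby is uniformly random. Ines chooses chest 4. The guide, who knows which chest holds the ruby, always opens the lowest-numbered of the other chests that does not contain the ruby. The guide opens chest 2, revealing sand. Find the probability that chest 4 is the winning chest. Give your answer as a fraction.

0

Condition on the true location of the ruby.
If it is in chest 1 (prior 1/4): chest 2 is the lowest-numbered option available, probability 1; weight (1/4)·1 = 1/4.
If it is in chest 2 (prior 1/4): the guide opened chest 2, so this case is ruled out; weight (1/4)·0 = 0.
If it is in either of chests 3 and 4 (prior 1/4 each): the guide would have opened chest 1 instead, probability 0; weight (1/4)·0 = 0 each.
The weights sum to 1/4.
So P(the ruby in chest 4 | the guide opened chest 2) = 0 / (1/4) = 0.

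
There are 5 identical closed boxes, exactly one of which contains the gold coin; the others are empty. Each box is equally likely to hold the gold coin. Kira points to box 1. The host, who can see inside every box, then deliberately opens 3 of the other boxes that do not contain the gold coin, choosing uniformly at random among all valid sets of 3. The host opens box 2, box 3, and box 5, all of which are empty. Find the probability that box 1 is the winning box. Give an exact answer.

1/5

Apply Bayes' rule, conditioning on where the gold coin actually is.
If it is in box 1 (prior 1/5): the host has 4 equally likely choices, so probability 1/4; weight (1/5)·(1/4) = 1/20.
If it is in any of boxes 2, 3, and 5 (prior 1/5 each): that box was opened and seen not to hold the prize — ruled out; weight (1/5)·0 = 0 each.
If it is in box 4 (prior 1/5): the host has no choice, probability 1; weight (1/5)·1 = 1/5.
The weights sum to 1/4.
So P(the gold coin in box 1 | the host opened box 2, box 3, and box 5) = (1/20) / (1/4) = 1/5.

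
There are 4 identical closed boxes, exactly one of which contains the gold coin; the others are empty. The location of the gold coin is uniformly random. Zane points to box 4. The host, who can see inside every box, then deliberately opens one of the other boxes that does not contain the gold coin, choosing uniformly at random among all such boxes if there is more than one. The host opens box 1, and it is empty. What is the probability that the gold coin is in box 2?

Apply Bayes' rule, conditioning on where the gold coin actually is.
If it is in box 1 (prior 1/4): the host opened box 1, so this case is ruled out; weight (1/4)·0 = 0.
If it is in either of boxes 2 and 3 (prior 1/4 each): the host has 2 equally likely choices, so probability 1/2; weight (1/4)·(1/2) = 1/8 each.
If it is in box 4 (prior 1/4): the host has 3 equally likely choices, so probability 1/3; weight (1/4)·(1/3) = 1/12.
The weights sum to 1/3.
So P(the gold coin in box 2 | the host opened box 1) = (1/8) / (1/3) = 3/8.

3/8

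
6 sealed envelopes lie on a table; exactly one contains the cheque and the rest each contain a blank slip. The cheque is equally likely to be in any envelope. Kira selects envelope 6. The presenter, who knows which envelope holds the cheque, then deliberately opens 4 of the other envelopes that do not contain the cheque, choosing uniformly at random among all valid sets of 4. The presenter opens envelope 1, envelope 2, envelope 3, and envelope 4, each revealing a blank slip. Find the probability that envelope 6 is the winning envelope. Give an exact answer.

Condition on the true location of the cheque.
If it is in any of envelopes 1, 2, 3, and 4 (prior 1/6 each): that envelope was opened and seen not to hold the prize — ruled out; weight (1/6)·0 = 0 each.
If it is in envelope 5 (prior 1/6): the presenter has no choice, probability 1; weight (1/6)·1 = 1/6.
If it is in envelope 6 (prior 1/6): the presenter has 5 equally likely choices, so probability 1/5; weight (1/6)·(1/5) = 1/30.
The weights sum to 1/5.
So P(the cheque in envelope 6 | the presenter opened envelope 1, envelope 2, envelope 3, and envelope 4) = (1/30) / (1/5) = 1/6.

1/6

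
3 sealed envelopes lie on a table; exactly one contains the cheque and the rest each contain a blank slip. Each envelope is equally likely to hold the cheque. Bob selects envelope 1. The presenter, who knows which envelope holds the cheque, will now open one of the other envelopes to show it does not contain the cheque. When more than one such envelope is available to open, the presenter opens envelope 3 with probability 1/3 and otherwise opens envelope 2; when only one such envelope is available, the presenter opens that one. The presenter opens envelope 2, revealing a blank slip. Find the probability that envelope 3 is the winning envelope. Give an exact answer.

Condition on the true location of the cheque.
If it is in envelope 1 (prior 1/3): envelope 3 is available but not opened, probability 2/3; weight (1/3)·(2/3) = 2/9.
If it is in envelope 2 (prior 1/3): the presenter opened envelope 2, so this case is ruled out; weight (1/3)·0 = 0.
If it is in envelope 3 (prior 1/3): only envelope 2 is available, probability 1; weight (1/3)·1 = 1/3.
The weights sum to 5/9.
So P(the cheque in envelope 3 | the presenter opened envelope 2) = (1/3) / (5/9) = 3/5.

3/5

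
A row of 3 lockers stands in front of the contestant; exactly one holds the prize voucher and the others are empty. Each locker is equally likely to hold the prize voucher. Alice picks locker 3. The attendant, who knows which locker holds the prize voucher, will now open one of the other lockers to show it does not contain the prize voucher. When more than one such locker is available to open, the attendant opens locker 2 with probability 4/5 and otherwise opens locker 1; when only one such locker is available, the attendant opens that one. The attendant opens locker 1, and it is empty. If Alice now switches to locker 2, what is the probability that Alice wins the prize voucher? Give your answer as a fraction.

5/6

Apply Bayes' rule, conditioning on where the prize voucher actually is.
If it is in locker 1 (prior 1/3): the attendant opened locker 1, so this case is ruled out; weight (1/3)·0 = 0.
If it is in locker 2 (prior 1/3): only locker 1 is available, probability 1; weight (1/3)·1 = 1/3.
If it is in locker 3 (prior 1/3): locker 2 is available but not opened, probability 1/5; weight (1/3)·(1/5) = 1/15.
The weights sum to 2/5.
So P(the prize voucher in locker 2 | the attendant opened locker 1) = (1/3) / (2/5) = 5/6.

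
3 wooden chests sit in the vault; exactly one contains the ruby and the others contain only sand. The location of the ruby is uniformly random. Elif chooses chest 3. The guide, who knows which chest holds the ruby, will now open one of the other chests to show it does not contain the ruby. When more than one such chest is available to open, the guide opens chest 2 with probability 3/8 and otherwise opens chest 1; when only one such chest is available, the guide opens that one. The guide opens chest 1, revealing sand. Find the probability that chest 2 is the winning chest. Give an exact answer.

8/13

Condition on the true location of the ruby.
If it is in chest 1 (prior 1/3): the guide opened chest 1, so this case is ruled out; weight (1/3)·0 = 0.
If it is in chest 2 (prior 1/3): only chest 1 is available, probability 1; weight (1/3)·1 = 1/3.
If it is in chest 3 (prior 1/3): chest 2 is available but not opened, probability 5/8; weight (1/3)·(5/8) = 5/24.
The weights sum to 13/24.
So P(the ruby in chest 2 | the guide opened chest 1) = (1/3) / (13/24) = 8/13.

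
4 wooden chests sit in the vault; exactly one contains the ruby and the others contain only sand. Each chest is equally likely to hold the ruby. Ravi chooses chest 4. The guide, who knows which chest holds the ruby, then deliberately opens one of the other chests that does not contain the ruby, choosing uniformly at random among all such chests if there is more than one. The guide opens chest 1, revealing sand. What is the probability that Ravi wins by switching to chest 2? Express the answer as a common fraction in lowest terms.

Condition on the true location of the ruby.
If it is in chest 1 (prior 1/4): the guide opened chest 1, so this case is ruled out; weight (1/4)·0 = 0.
If it is in either of chests 2 and 3 (prior 1/4 each): the guide has 2 equally likely choices, so probability 1/2; weight (1/4)·(1/2) = 1/8 each.
If it is in chest 4 (prior 1/4): the guide has 3 equally likely choices, so probability 1/3; weight (1/4)·(1/3) = 1/12.
The weights sum to 1/3.
So P(the ruby in chest 2 | the guide opened chest 1) = (1/8) / (1/3) = 3/8.

3/8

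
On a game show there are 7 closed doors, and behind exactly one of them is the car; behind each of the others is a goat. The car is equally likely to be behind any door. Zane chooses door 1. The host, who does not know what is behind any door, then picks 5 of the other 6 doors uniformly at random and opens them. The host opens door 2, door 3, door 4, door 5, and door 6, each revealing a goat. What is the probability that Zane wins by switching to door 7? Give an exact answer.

Condition on the true location of the car.
If it is behind either of doors 1 and 7 (prior 1/7 each): the host picks exactly this set with probability 1/6 regardless, and none is the prize; weight (1/7)·(1/6) = 1/42 each.
If it is behind any of doors 2, 3, 4, 5, and 6 (prior 1/7 each): that door was opened and seen not to hold the prize — ruled out; weight (1/7)·0 = 0 each.
The weights sum to 1/21.
So P(the car behind door 7 | the host opened door 2, door 3, door 4, door 5, and door 6) = (1/42) / (1/21) = 1/2.

1/2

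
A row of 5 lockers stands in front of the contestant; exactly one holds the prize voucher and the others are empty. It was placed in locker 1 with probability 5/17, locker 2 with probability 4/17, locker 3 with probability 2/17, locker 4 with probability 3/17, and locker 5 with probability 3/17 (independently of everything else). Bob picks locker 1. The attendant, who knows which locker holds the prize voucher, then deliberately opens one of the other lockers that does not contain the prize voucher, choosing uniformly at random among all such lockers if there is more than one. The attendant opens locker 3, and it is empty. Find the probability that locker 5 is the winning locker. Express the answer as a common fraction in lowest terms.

Apply Bayes' rule, conditioning on where the prize voucher actually is.
If it is in locker 1 (prior 5/17): the attendant has 4 equally likely choices, so probability 1/4; weight (5/17)·(1/4) = 5/68.
If it is in locker 2 (prior 4/17): the attendant has 3 equally likely choices, so probability 1/3; weight (4/17)·(1/3) = 4/51.
If it is in locker 3 (prior 2/17): the attendant opened locker 3, so this case is ruled out; weight (2/17)·0 = 0.
If it is in either of lockers 4 and 5 (prior 3/17 each): the attendant has 3 equally likely choices, so probability 1/3; weight (3/17)·(1/3) = 1/17 each.
The weights sum to 55/204.
So P(the prize voucher in locker 5 | the attendant opened locker 3) = (1/17) / (55/204) = 12/55.

12/55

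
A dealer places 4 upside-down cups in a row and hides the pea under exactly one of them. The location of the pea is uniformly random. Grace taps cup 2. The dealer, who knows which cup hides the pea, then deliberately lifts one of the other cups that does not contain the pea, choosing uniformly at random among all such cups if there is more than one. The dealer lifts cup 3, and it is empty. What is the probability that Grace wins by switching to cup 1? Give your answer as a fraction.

Apply Bayes' rule, conditioning on where the pea actually is.
If it is under either of cups 1 and 4 (prior 1/4 each): the dealer has 2 equally likely choices, so probability 1/2; weight (1/4)·(1/2) = 1/8 each.
If it is under cup 2 (prior 1/4): the dealer has 3 equally likely choices, so probability 1/3; weight (1/4)·(1/3) = 1/12.
If it is under cup 3 (prior 1/4): the dealer opened cup 3, so this case is ruled out; weight (1/4)·0 = 0.
The weights sum to 1/3.
So P(the pea under cup 1 | the dealer opened cup 3) = (1/8) / (1/3) = 3/8.

3/8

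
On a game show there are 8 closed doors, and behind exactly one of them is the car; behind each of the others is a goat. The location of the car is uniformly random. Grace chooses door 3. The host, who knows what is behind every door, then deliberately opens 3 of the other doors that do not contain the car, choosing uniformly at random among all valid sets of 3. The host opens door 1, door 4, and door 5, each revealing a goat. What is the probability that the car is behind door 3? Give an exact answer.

Consider each possible location of the car in turn.
If it is behind any of doors 1, 4, and 5 (prior 1/8 each): that door was opened and seen not to hold the prize — ruled out; weight (1/8)·0 = 0 each.
If it is behind any of doors 2, 6, 7, and 8 (prior 1/8 each): the host has 20 equally likely choices, so probability 1/20; weight (1/8)·(1/20) = 1/160 each.
If it is behind door 3 (prior 1/8): the host has 35 equally likely choices, so probability 1/35; weight (1/8)·(1/35) = 1/280.
The weights sum to 1/35.
So P(the car behind door 3 | the host opened door 1, door 4, and door 5) = (1/280) / (1/35) = 1/8.

1/8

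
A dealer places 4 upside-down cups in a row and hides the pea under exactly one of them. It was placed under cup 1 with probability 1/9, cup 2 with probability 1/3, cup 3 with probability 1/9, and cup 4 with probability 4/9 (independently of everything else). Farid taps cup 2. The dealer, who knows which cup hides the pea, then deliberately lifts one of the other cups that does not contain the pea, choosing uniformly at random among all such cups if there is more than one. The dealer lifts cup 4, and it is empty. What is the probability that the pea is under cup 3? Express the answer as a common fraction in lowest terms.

1/4

Consider each possible location of the pea in turn.
If it is under either of cups 1 and 3 (prior 1/9 each): the dealer has 2 equally likely choices, so probability 1/2; weight (1/9)·(1/2) = 1/18 each.
If it is under cup 2 (prior 1/3): the dealer has 3 equally likely choices, so probability 1/3; weight (1/3)·(1/3) = 1/9.
If it is under cup 4 (prior 4/9): the dealer opened cup 4, so this case is ruled out; weight (4/9)·0 = 0.
The weights sum to 2/9.
So P(the pea under cup 3 | the dealer opened cup 4) = (1/18) / (2/9) = 1/4.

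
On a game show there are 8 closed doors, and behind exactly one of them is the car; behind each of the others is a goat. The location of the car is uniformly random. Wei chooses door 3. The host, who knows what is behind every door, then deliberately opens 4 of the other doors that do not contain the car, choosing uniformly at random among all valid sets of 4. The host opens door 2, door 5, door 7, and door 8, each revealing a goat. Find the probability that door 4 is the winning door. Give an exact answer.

Apply Bayes' rule, conditioning on where the car actually is.
If it is behind any of doors 1, 4, and 6 (prior 1/8 each): the host has 15 equally likely choices, so probability 1/15; weight (1/8)·(1/15) = 1/120 each.
If it is behind any of doors 2, 5, 7, and 8 (prior 1/8 each): that door was opened and seen not to hold the prize — ruled out; weight (1/8)·0 = 0 each.
If it is behind door 3 (prior 1/8): the host has 35 equally likely choices, so probability 1/35; weight (1/8)·(1/35) = 1/280.
The weights sum to 1/35.
So P(the car behind door 4 | the host opened door 2, door 5, door 7, and door 8) = (1/120) / (1/35) = 7/24.

7/24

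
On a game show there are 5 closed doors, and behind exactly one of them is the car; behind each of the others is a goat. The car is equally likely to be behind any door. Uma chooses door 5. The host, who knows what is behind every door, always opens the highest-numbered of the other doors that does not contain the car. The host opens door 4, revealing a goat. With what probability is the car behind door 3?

Apply Bayes' rule, conditioning on where the car actually is.
If it is behind any of doors 1, 2, 3, and 5 (prior 1/5 each): door 4 is the highest-numbered option available, probability 1; weight (1/5)·1 = 1/5 each.
If it is behind door 4 (prior 1/5): the host opened door 4, so this case is ruled out; weight (1/5)·0 = 0.
The weights sum to 4/5.
So P(the car behind door 3 | the host opened door 4) = (1/5) / (4/5) = 1/4.

1/4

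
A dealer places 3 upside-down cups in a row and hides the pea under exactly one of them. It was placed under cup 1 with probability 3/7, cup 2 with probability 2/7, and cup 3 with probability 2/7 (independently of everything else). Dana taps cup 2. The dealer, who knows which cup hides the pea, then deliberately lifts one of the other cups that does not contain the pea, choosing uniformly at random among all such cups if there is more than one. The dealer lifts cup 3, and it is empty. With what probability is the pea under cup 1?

3/4

Condition on the true location of the pea.
If it is under cup 1 (prior 3/7): the dealer has no choice, probability 1; weight (3/7)·1 = 3/7.
If it is under cup 2 (prior 2/7): the dealer has 2 equally likely choices, so probability 1/2; weight (2/7)·(1/2) = 1/7.
If it is under cup 3 (prior 2/7): the dealer opened cup 3, so this case is ruled out; weight (2/7)·0 = 0.
The weights sum to 4/7.
So P(the pea under cup 1 | the dealer opened cup 3) = (3/7) / (4/7) = 3/4.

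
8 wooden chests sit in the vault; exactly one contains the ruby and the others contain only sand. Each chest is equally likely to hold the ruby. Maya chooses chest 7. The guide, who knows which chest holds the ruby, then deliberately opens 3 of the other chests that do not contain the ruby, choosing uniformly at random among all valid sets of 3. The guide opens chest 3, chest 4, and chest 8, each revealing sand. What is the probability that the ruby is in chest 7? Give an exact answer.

Condition on the true location of the ruby.
If it is in any of chests 1, 2, 5, and 6 (prior 1/8 each): the guide has 20 equally likely choices, so probability 1/20; weight (1/8)·(1/20) = 1/160 each.
If it is in any of chests 3, 4, and 8 (prior 1/8 each): that chest was opened and seen not to hold the prize — ruled out; weight (1/8)·0 = 0 each.
If it is in chest 7 (prior 1/8): the guide has 35 equally likely choices, so probability 1/35; weight (1/8)·(1/35) = 1/280.
The weights sum to 1/35.
So P(the ruby in chest 7 | the guide opened chest 3, chest 4, and chest 8) = (1/280) / (1/35) = 1/8.

1/8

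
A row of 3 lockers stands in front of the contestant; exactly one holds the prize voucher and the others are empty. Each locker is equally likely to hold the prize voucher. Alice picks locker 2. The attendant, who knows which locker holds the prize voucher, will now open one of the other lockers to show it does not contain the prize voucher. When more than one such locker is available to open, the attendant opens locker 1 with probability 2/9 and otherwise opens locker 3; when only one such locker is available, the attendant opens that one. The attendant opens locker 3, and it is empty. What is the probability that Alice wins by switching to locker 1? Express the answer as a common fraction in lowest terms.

9/16

Apply Bayes' rule, conditioning on where the prize voucher actually is.
If it is in locker 1 (prior 1/3): only locker 3 is available, probability 1; weight (1/3)·1 = 1/3.
If it is in locker 2 (prior 1/3): locker 1 is available but not opened, probability 7/9; weight (1/3)·(7/9) = 7/27.
If it is in locker 3 (prior 1/3): the attendant opened locker 3, so this case is ruled out; weight (1/3)·0 = 0.
The weights sum to 16/27.
So P(the prize voucher in locker 1 | the attendant opened locker 3) = (1/3) / (16/27) = 9/16.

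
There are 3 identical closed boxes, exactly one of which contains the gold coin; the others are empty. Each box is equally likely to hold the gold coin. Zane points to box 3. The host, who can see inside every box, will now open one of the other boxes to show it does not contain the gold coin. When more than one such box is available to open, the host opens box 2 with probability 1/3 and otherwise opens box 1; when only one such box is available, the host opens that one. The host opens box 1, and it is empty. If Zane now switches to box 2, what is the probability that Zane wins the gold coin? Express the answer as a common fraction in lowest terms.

3/5

Consider each possible location of the gold coin in turn.
If it is in box 1 (prior 1/3): the host opened box 1, so this case is ruled out; weight (1/3)·0 = 0.
If it is in box 2 (prior 1/3): only box 1 is available, probability 1; weight (1/3)·1 = 1/3.
If it is in box 3 (prior 1/3): box 2 is available but not opened, probability 2/3; weight (1/3)·(2/3) = 2/9.
The weights sum to 5/9.
So P(the gold coin in box 2 | the host opened box 1) = (1/3) / (5/9) = 3/5.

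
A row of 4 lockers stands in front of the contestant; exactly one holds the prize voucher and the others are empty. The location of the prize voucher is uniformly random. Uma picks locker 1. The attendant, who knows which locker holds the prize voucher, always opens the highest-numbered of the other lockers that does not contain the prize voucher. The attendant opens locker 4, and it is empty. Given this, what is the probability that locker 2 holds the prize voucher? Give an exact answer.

1/3

Consider each possible location of the prize voucher in turn.
If it is in any of lockers 1, 2, and 3 (prior 1/4 each): locker 4 is the highest-numbered option available, probability 1; weight (1/4)·1 = 1/4 each.
If it is in locker 4 (prior 1/4): the attendant opened locker 4, so this case is ruled out; weight (1/4)·0 = 0.
The weights sum to 3/4.
So P(the prize voucher in locker 2 | the attendant opened locker 4) = (1/4) / (3/4) = 1/3.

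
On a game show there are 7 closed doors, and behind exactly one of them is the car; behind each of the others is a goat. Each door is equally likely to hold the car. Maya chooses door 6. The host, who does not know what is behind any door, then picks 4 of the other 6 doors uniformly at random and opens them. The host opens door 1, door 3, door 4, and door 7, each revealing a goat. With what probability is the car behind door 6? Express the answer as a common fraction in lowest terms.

1/3

Consider each possible location of the car in turn.
If it is behind any of doors 1, 3, 4, and 7 (prior 1/7 each): that door was opened and seen not to hold the prize — ruled out; weight (1/7)·0 = 0 each.
If it is behind any of doors 2, 5, and 6 (prior 1/7 each): the host picks exactly this set with probability 1/15 regardless, and none is the prize; weight (1/7)·(1/15) = 1/105 each.
The weights sum to 1/35.
So P(the car behind door 6 | the host opened door 1, door 3, door 4, and door 7) = (1/105) / (1/35) = 1/3.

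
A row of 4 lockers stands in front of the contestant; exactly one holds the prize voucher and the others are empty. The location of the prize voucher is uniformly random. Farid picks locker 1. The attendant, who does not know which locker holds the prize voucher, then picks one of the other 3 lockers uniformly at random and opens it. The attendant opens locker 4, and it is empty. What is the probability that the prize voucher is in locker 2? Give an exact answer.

Condition on the true location of the prize voucher.
If it is in any of lockers 1, 2, and 3 (prior 1/4 each): the attendant picks locker 4 with probability 1/3 regardless, and it is not the prize; weight (1/4)·(1/3) = 1/12 each.
If it is in locker 4 (prior 1/4): the attendant opened locker 4, so this case is ruled out; weight (1/4)·0 = 0.
The weights sum to 1/4.
So P(the prize voucher in locker 2 | the attendant opened locker 4) = (1/12) / (1/4) = 1/3.

1/3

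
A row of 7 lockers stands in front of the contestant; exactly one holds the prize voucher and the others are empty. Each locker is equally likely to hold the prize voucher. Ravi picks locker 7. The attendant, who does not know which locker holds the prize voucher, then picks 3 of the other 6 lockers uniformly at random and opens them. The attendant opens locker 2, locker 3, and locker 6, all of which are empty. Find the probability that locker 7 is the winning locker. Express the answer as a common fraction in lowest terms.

1/4

Apply Bayes' rule, conditioning on where the prize voucher actually is.
If it is in any of lockers 1, 4, 5, and 7 (prior 1/7 each): the attendant picks exactly this set with probability 1/20 regardless, and none is the prize; weight (1/7)·(1/20) = 1/140 each.
If it is in any of lockers 2, 3, and 6 (prior 1/7 each): that locker was opened and seen not to hold the prize — ruled out; weight (1/7)·0 = 0 each.
The weights sum to 1/35.
So P(the prize voucher in locker 7 | the attendant opened locker 2, locker 3, and locker 6) = (1/140) / (1/35) = 1/4.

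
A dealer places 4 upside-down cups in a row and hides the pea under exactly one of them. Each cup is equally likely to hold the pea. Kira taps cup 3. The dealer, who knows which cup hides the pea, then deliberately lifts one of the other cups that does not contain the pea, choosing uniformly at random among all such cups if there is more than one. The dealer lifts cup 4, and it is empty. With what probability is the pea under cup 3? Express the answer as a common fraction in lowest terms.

Consider each possible location of the pea in turn.
If it is under either of cups 1 and 2 (prior 1/4 each): the dealer has 2 equally likely choices, so probability 1/2; weight (1/4)·(1/2) = 1/8 each.
If it is under cup 3 (prior 1/4): the dealer has 3 equally likely choices, so probability 1/3; weight (1/4)·(1/3) = 1/12.
If it is under cup 4 (prior 1/4): the dealer opened cup 4, so this case is ruled out; weight (1/4)·0 = 0.
The weights sum to 1/3.
So P(the pea under cup 3 | the dealer opened cup 4) = (1/12) / (1/3) = 1/4.

1/4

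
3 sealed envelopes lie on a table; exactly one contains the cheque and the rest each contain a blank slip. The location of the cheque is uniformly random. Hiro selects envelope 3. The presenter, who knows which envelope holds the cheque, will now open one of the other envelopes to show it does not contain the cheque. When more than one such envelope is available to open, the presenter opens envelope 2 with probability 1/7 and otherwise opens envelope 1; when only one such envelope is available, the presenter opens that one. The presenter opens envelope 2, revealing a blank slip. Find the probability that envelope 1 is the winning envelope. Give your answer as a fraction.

Condition on the true location of the cheque.
If it is in envelope 1 (prior 1/3): only envelope 2 is available, probability 1; weight (1/3)·1 = 1/3.
If it is in envelope 2 (prior 1/3): the presenter opened envelope 2, so this case is ruled out; weight (1/3)·0 = 0.
If it is in envelope 3 (prior 1/3): envelope 2 is available, opened with probability 1/7; weight (1/3)·(1/7) = 1/21.
The weights sum to 8/21.
So P(the cheque in envelope 1 | the presenter opened envelope 2) = (1/3) / (8/21) = 7/8.

7/8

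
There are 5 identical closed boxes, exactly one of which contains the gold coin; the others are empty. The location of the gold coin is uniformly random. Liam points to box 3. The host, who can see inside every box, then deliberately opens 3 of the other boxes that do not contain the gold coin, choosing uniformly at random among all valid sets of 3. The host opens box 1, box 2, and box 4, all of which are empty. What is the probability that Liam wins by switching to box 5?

4/5

Apply Bayes' rule, conditioning on where the gold coin actually is.
If it is in any of boxes 1, 2, and 4 (prior 1/5 each): that box was opened and seen not to hold the prize — ruled out; weight (1/5)·0 = 0 each.
If it is in box 3 (prior 1/5): the host has 4 equally likely choices, so probability 1/4; weight (1/5)·(1/4) = 1/20.
If it is in box 5 (prior 1/5): the host has no choice, probability 1; weight (1/5)·1 = 1/5.
The weights sum to 1/4.
So P(the gold coin in box 5 | the host opened box 1, box 2, and box 4) = (1/5) / (1/4) = 4/5.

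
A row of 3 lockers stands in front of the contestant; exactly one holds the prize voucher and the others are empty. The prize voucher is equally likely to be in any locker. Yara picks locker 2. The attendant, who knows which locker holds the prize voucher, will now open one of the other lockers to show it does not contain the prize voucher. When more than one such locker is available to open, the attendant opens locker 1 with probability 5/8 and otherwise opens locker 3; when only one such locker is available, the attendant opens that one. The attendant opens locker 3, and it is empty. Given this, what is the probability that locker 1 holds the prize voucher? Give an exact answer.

Condition on the true location of the prize voucher.
If it is in locker 1 (prior 1/3): only locker 3 is available, probability 1; weight (1/3)·1 = 1/3.
If it is in locker 2 (prior 1/3): locker 1 is available but not opened, probability 3/8; weight (1/3)·(3/8) = 1/8.
If it is in locker 3 (prior 1/3): the attendant opened locker 3, so this case is ruled out; weight (1/3)·0 = 0.
The weights sum to 11/24.
So P(the prize voucher in locker 1 | the attendant opened locker 3) = (1/3) / (11/24) = 8/11.

8/11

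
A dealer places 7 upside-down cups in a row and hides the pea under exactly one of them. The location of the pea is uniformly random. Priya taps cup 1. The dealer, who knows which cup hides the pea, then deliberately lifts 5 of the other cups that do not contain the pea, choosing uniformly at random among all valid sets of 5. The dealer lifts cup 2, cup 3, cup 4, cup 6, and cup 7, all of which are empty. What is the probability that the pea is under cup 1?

Consider each possible location of the pea in turn.
If it is under cup 1 (prior 1/7): the dealer has 6 equally likely choices, so probability 1/6; weight (1/7)·(1/6) = 1/42.
If it is under any of cups 2, 3, 4, 6, and 7 (prior 1/7 each): that cup was opened and seen not to hold the prize — ruled out; weight (1/7)·0 = 0 each.
If it is under cup 5 (prior 1/7): the dealer has no choice, probability 1; weight (1/7)·1 = 1/7.
The weights sum to 1/6.
So P(the pea under cup 1 | the dealer opened cup 2, cup 3, cup 4, cup 6, and cup 7) = (1/42) / (1/6) = 1/7.

1/7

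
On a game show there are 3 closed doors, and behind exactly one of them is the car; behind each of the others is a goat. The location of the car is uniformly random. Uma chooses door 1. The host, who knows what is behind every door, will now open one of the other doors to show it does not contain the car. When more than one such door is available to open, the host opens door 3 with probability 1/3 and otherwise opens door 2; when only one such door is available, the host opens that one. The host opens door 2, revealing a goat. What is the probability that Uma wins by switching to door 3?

3/5

Apply Bayes' rule, conditioning on where the car actually is.
If it is behind door 1 (prior 1/3): door 3 is available but not opened, probability 2/3; weight (1/3)·(2/3) = 2/9.
If it is behind door 2 (prior 1/3): the host opened door 2, so this case is ruled out; weight (1/3)·0 = 0.
If it is behind door 3 (prior 1/3): only door 2 is available, probability 1; weight (1/3)·1 = 1/3.
The weights sum to 5/9.
So P(the car behind door 3 | the host opened door 2) = (1/3) / (5/9) = 3/5.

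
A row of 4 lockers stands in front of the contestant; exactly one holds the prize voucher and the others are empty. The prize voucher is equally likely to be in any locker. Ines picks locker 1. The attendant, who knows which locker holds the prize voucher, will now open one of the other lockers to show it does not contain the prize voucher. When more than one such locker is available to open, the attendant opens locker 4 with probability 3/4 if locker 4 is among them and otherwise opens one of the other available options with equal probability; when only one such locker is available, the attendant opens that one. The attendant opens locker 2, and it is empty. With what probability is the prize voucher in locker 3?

Consider each possible location of the prize voucher in turn.
If it is in locker 1 (prior 1/4): locker 4 is available but not opened; locker 2 gets probability (1 − 3/4)/2 = 1/8; weight (1/4)·(1/8) = 1/32.
If it is in locker 2 (prior 1/4): the attendant opened locker 2, so this case is ruled out; weight (1/4)·0 = 0.
If it is in locker 3 (prior 1/4): locker 4 is available but not opened, probability 1/4; weight (1/4)·(1/4) = 1/16.
If it is in locker 4 (prior 1/4): locker 4 holds the prize so is unavailable; the attendant chooses uniformly among the 2 others, probability 1/2; weight (1/4)·(1/2) = 1/8.
The weights sum to 7/32.
So P(the prize voucher in locker 3 | the attendant opened locker 2) = (1/16) / (7/32) = 2/7.

2/7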